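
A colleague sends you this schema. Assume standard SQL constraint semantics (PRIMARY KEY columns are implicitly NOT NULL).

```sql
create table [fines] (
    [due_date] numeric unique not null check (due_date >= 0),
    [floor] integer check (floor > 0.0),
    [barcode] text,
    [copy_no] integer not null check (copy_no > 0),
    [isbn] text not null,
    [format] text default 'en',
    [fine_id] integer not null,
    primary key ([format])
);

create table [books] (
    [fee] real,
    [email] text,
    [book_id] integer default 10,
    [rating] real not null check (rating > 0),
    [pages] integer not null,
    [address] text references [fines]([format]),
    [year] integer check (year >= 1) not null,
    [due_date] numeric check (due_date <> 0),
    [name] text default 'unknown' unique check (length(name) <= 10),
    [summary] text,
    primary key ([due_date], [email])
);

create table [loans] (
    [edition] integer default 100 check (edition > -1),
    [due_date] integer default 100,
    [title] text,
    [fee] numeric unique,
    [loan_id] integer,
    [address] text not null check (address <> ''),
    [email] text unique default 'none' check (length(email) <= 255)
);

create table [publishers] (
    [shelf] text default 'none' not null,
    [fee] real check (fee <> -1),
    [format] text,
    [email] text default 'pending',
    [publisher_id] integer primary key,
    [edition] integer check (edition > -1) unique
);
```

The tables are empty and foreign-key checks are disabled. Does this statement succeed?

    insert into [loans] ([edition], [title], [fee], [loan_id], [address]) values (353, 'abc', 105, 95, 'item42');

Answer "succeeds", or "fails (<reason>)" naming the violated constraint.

NOT NULL columns: address is supplied.
CHECK constraints: 353 satisfies (edition > -1); 'item42' satisfies (address <> '').
No constraint is violated.

succeeds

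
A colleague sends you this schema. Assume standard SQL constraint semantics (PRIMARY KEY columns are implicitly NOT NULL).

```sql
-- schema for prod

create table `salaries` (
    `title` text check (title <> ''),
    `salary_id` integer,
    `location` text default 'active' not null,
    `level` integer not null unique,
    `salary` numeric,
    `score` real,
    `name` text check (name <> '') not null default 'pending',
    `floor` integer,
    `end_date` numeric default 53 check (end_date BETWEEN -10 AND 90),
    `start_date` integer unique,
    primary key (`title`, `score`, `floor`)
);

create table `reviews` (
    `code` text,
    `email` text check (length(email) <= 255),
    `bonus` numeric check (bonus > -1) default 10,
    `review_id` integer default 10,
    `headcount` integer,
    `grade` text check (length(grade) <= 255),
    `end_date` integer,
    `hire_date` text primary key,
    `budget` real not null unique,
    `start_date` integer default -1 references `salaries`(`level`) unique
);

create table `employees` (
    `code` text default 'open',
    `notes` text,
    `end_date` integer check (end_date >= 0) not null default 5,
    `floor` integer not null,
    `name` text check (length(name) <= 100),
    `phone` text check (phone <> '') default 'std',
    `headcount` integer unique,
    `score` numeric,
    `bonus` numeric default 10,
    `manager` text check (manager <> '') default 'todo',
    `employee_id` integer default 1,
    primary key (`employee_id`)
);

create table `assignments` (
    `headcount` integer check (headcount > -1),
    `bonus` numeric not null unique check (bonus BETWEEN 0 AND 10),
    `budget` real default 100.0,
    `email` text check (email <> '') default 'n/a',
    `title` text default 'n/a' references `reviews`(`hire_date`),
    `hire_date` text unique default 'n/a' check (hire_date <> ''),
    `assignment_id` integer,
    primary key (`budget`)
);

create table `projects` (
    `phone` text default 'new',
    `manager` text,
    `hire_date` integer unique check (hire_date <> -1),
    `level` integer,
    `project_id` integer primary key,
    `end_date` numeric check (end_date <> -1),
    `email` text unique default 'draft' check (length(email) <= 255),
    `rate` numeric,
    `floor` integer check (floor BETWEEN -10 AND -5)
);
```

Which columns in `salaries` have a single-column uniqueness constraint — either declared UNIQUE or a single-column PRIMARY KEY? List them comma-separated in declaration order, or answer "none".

level, start_date

- title: part of a composite PRIMARY KEY — only the tuple is unique, not this column on its own.
- salary_id: no UNIQUE or single-column PK constraint.
- location: no UNIQUE or single-column PK constraint.
- level: declared UNIQUE → unique.
- salary: no UNIQUE or single-column PK constraint.
- score: part of a composite PRIMARY KEY — only the tuple is unique, not this column on its own.
- name: no UNIQUE or single-column PK constraint.
- floor: part of a composite PRIMARY KEY — only the tuple is unique, not this column on its own.
- end_date: no UNIQUE or single-column PK constraint.
- start_date: declared UNIQUE → unique.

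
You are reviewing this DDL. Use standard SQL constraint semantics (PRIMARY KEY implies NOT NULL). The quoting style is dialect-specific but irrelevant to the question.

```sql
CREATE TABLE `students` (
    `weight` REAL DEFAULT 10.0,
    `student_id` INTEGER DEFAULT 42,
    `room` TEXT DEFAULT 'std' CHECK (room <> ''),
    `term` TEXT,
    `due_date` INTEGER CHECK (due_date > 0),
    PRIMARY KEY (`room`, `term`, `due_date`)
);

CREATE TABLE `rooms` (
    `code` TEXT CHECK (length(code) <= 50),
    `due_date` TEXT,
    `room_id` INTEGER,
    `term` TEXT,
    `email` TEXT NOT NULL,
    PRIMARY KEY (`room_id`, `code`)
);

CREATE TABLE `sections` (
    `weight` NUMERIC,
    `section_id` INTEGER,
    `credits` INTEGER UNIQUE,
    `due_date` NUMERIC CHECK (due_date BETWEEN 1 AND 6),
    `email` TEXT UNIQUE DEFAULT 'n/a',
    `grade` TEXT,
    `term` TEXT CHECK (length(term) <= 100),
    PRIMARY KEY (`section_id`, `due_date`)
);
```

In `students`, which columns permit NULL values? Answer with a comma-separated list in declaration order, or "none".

- weight: DEFAULT only fills an omitted column; an explicit NULL is still allowed → nullable.
- student_id: DEFAULT only fills an omitted column; an explicit NULL is still allowed → nullable.
- room: part of the PRIMARY KEY, which implies NOT NULL → not nullable.
- term: part of the PRIMARY KEY, which implies NOT NULL → not nullable.
- due_date: part of the PRIMARY KEY, which implies NOT NULL → not nullable.

weight, student_id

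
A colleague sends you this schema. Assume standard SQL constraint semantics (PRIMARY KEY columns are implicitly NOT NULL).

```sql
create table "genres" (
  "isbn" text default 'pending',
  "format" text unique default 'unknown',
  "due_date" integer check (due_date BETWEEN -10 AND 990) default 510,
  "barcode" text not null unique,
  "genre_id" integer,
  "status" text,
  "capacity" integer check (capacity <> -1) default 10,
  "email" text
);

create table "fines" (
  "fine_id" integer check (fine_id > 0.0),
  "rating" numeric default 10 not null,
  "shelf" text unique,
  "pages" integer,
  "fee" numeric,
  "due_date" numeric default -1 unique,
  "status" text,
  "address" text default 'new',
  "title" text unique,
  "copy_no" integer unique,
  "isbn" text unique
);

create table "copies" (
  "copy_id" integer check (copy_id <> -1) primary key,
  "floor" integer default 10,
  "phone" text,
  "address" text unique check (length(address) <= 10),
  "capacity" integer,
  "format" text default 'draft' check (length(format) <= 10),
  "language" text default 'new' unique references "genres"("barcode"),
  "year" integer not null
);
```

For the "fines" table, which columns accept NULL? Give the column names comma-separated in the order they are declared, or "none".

fine_id, shelf, pages, fee, due_date, status, address, title, copy_no, isbn

- fine_id: CHECK does not forbid NULL (a CHECK constraint passes when its expression is NULL) → nullable.
- rating: declared NOT NULL → not nullable.
- shelf: UNIQUE does not imply NOT NULL → nullable.
- pages: no NOT NULL constraint applies → nullable.
- fee: no NOT NULL constraint applies → nullable.
- due_date: UNIQUE does not imply NOT NULL → nullable.
- status: no NOT NULL constraint applies → nullable.
- address: DEFAULT only fills an omitted column; an explicit NULL is still allowed → nullable.
- title: UNIQUE does not imply NOT NULL → nullable.
- copy_no: UNIQUE does not imply NOT NULL → nullable.
- isbn: UNIQUE does not imply NOT NULL → nullable.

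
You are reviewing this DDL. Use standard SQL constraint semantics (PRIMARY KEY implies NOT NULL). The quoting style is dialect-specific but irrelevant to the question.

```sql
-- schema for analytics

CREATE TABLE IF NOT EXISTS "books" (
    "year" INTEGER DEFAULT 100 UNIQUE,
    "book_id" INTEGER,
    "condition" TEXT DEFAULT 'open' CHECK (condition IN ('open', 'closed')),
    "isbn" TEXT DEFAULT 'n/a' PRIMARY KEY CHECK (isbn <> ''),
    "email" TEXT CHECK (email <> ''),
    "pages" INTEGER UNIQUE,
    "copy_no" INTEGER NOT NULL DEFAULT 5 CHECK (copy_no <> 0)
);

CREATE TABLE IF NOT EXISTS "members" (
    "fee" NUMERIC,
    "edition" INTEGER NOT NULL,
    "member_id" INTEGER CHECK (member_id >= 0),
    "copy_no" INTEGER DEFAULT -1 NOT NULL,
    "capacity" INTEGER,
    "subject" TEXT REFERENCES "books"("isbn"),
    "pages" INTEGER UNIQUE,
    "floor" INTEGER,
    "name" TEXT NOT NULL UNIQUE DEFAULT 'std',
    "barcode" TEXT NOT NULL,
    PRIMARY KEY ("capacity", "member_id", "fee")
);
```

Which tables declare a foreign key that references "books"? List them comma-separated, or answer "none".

members

- members.subject references books(isbn).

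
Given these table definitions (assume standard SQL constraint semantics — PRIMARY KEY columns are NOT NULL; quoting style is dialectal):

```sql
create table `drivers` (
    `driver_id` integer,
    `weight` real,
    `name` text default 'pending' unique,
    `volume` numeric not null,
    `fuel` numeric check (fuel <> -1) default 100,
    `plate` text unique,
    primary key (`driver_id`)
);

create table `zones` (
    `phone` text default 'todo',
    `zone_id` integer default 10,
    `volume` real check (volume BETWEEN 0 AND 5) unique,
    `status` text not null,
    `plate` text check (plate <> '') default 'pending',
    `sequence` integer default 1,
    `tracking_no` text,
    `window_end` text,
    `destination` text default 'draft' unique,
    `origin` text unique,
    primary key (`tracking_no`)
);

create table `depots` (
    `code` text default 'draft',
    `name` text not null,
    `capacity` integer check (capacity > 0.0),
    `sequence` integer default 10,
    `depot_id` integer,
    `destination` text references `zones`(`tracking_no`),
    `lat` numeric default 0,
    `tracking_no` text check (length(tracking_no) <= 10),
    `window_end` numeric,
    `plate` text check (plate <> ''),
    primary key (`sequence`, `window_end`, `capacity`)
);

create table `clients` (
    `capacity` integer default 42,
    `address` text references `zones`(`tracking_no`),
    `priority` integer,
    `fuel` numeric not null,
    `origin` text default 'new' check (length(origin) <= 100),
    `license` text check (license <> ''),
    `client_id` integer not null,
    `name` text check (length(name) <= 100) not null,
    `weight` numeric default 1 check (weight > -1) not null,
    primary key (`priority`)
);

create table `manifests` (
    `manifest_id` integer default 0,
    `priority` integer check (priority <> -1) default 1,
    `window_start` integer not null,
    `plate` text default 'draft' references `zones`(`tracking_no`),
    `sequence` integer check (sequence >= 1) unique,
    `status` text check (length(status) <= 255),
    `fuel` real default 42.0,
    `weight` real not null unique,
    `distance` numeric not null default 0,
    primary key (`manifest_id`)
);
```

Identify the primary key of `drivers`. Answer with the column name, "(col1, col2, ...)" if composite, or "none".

driver_id is declared PRIMARY KEY as a table-level PRIMARY KEY clause.

driver_id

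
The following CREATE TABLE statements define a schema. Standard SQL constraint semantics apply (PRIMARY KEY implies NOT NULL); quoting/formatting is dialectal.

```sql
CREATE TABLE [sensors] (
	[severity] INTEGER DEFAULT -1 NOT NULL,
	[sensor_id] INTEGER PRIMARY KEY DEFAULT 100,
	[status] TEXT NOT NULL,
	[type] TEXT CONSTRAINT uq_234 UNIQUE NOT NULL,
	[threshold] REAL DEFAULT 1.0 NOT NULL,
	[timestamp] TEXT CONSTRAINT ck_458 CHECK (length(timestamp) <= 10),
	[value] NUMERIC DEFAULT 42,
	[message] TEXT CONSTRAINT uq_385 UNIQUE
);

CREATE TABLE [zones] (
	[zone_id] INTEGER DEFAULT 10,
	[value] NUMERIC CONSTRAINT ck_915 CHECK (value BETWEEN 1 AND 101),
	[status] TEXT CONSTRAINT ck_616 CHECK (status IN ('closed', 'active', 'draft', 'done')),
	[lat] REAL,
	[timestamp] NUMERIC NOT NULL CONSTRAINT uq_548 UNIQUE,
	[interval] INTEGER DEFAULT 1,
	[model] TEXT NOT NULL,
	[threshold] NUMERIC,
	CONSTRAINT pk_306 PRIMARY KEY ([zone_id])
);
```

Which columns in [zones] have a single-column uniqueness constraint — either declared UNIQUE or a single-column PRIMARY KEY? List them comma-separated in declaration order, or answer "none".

zone_id, timestamp

- zone_id: single-column PRIMARY KEY → unique.
- value: no UNIQUE or single-column PK constraint.
- status: no UNIQUE or single-column PK constraint.
- lat: no UNIQUE or single-column PK constraint.
- timestamp: declared UNIQUE → unique.
- interval: no UNIQUE or single-column PK constraint.
- model: no UNIQUE or single-column PK constraint.
- threshold: no UNIQUE or single-column PK constraint.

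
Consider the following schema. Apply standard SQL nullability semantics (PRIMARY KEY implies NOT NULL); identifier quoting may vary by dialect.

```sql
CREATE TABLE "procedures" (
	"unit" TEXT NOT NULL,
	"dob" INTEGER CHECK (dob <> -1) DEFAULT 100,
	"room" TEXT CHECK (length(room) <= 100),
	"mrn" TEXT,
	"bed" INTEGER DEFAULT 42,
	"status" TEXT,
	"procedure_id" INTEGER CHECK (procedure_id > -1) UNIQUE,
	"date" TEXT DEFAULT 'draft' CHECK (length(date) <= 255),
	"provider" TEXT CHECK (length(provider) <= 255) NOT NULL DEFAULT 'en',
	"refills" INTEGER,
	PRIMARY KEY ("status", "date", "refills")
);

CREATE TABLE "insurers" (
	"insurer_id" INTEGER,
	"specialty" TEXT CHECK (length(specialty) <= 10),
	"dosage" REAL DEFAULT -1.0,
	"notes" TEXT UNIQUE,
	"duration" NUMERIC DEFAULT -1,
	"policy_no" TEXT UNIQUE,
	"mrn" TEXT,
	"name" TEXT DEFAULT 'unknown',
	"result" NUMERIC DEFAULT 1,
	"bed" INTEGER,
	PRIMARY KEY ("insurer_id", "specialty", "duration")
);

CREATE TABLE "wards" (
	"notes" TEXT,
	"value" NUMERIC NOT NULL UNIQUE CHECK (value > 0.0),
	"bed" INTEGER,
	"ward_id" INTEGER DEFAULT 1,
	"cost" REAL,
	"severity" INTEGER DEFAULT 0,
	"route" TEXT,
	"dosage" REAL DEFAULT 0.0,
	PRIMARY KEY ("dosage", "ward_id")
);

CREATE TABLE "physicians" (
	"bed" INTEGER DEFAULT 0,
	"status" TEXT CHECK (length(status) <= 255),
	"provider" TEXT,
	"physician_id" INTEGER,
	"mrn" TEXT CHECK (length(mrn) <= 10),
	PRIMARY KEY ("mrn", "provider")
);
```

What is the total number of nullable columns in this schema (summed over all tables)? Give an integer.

20

procedures: 5 nullable (dob, room, mrn, bed, procedure_id — PK (status, date, refills) and explicit NOT NULL columns excluded).
insurers: 7 nullable (dosage, notes, policy_no, mrn, name, result, bed — PK (insurer_id, specialty, duration) and explicit NOT NULL columns excluded).
wards: 5 nullable (notes, bed, cost, severity, route — PK (dosage, ward_id) and explicit NOT NULL columns excluded).
physicians: 3 nullable (bed, status, physician_id — PK (mrn, provider) and explicit NOT NULL columns excluded).
Total: 5 + 7 + 5 + 3 = 20.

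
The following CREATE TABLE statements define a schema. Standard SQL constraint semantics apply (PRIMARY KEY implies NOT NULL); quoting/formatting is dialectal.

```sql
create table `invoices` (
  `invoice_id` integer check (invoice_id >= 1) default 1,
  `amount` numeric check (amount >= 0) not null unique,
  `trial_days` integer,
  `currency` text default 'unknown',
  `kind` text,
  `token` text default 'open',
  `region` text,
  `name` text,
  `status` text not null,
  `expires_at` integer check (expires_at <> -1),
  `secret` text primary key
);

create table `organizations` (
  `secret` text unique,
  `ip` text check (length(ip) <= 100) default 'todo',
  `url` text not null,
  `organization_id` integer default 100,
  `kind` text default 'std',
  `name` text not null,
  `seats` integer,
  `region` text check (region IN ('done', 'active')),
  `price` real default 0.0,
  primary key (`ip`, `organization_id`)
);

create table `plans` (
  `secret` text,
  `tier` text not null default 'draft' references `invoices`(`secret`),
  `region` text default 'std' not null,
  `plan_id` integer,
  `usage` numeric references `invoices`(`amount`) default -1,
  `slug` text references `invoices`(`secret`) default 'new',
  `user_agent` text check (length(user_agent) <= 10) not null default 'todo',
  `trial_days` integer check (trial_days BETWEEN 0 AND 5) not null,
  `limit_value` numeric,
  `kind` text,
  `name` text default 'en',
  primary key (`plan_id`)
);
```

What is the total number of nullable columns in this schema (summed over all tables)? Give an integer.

19

invoices: 8 nullable (invoice_id, trial_days, currency, kind, token, region, name, expires_at — PK (secret) and explicit NOT NULL columns excluded).
organizations: 5 nullable (secret, kind, seats, region, price — PK (ip, organization_id) and explicit NOT NULL columns excluded).
plans: 6 nullable (secret, usage, slug, limit_value, kind, name — PK (plan_id) and explicit NOT NULL columns excluded).
Total: 8 + 5 + 6 = 19.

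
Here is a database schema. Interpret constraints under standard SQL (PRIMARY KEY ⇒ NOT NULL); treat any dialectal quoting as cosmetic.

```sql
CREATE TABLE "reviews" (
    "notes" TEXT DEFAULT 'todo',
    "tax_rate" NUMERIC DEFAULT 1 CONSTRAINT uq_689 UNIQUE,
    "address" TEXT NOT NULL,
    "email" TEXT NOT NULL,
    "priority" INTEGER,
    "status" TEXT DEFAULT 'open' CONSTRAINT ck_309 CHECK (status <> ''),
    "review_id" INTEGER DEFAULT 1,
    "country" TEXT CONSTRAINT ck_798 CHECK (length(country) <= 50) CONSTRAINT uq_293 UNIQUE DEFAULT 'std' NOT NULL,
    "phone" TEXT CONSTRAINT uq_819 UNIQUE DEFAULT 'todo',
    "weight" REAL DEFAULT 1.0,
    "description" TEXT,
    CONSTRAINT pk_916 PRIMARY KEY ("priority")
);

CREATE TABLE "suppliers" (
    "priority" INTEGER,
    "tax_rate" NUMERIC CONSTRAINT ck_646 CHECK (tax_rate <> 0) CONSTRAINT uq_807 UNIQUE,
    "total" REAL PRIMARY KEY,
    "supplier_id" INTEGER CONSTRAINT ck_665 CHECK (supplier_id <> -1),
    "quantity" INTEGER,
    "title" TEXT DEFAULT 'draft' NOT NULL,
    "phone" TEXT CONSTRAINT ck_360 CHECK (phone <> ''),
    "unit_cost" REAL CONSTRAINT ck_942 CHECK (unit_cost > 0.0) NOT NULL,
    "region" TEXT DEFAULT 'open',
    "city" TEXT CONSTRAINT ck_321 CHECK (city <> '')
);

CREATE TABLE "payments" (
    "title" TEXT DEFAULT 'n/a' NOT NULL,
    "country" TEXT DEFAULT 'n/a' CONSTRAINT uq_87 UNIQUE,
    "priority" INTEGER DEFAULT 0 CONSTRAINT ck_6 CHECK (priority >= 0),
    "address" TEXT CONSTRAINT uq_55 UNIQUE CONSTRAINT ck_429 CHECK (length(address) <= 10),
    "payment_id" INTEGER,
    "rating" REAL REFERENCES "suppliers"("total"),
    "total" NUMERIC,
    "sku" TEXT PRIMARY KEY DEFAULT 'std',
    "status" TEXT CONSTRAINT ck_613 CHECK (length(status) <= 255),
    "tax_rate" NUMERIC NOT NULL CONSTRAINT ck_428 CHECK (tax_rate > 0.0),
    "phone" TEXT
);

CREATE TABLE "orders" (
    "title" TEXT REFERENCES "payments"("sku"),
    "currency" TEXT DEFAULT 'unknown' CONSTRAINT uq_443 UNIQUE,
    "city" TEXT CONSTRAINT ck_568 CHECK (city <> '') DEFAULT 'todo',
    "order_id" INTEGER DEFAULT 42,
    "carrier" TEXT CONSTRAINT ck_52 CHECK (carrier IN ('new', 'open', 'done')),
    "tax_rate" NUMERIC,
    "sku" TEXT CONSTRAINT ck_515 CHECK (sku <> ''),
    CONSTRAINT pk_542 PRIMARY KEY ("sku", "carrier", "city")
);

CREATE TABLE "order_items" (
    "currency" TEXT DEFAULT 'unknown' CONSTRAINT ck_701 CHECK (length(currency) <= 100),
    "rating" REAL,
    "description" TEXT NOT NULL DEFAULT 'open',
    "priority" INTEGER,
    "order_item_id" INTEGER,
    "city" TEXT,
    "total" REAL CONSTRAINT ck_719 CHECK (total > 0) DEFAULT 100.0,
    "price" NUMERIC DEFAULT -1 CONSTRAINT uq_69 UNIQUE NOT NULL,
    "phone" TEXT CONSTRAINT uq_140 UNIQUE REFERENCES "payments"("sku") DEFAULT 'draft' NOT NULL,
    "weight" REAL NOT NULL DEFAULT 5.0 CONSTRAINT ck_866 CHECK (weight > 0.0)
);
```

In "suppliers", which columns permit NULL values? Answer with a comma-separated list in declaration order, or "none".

priority, tax_rate, supplier_id, quantity, phone, region, city

- priority: no NOT NULL constraint applies → nullable.
- tax_rate: CHECK does not forbid NULL (a CHECK constraint passes when its expression is NULL) → nullable.
- total: part of the PRIMARY KEY, which implies NOT NULL → not nullable.
- supplier_id: CHECK does not forbid NULL (a CHECK constraint passes when its expression is NULL) → nullable.
- quantity: no NOT NULL constraint applies → nullable.
- title: declared NOT NULL → not nullable.
- phone: CHECK does not forbid NULL (a CHECK constraint passes when its expression is NULL) → nullable.
- unit_cost: declared NOT NULL → not nullable.
- region: DEFAULT only fills an omitted column; an explicit NULL is still allowed → nullable.
- city: CHECK does not forbid NULL (a CHECK constraint passes when its expression is NULL) → nullable.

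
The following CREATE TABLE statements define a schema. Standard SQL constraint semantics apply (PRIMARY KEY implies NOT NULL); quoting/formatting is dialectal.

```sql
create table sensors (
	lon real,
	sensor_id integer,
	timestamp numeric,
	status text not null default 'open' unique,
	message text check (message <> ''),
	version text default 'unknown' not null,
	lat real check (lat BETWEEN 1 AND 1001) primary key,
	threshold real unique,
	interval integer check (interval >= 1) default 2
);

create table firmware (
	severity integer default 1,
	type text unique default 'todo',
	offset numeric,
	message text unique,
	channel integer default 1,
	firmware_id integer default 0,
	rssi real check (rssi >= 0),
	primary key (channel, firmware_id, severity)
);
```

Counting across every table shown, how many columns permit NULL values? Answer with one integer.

sensors: 6 nullable (lon, sensor_id, timestamp, message, threshold, interval — PK (lat) and explicit NOT NULL columns excluded).
firmware: 4 nullable (type, offset, message, rssi — PK (channel, firmware_id, severity) and explicit NOT NULL columns excluded).
Total: 6 + 4 = 10.

10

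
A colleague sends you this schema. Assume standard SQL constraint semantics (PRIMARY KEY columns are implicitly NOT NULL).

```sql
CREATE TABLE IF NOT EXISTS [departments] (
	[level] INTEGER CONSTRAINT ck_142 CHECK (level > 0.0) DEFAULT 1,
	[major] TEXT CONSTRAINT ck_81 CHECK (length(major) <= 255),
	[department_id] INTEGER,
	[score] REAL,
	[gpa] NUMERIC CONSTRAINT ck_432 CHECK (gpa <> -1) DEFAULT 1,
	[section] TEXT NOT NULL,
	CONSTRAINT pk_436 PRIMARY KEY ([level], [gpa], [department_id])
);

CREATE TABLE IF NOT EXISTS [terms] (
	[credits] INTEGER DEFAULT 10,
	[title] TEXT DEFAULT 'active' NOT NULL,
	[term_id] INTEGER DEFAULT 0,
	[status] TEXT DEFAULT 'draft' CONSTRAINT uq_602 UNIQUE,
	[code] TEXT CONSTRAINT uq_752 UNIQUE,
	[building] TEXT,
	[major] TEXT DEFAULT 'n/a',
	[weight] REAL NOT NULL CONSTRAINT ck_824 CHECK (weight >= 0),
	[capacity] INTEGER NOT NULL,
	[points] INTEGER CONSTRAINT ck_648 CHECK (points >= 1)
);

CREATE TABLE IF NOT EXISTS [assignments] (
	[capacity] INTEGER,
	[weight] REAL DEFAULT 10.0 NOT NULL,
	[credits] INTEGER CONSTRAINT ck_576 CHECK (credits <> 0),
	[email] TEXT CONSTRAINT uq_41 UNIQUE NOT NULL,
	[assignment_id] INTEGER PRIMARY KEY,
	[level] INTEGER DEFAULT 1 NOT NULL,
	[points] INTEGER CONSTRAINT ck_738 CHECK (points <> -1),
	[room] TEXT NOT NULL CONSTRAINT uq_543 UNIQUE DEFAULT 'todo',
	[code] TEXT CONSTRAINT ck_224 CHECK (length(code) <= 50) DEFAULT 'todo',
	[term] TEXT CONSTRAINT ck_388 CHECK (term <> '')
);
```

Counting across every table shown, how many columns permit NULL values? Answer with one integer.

14

departments: 2 nullable (major, score — PK (level, gpa, department_id) and explicit NOT NULL columns excluded).
terms: 7 nullable (credits, term_id, status, code, building, major, points — PK none and explicit NOT NULL columns excluded).
assignments: 5 nullable (capacity, credits, points, code, term — PK (assignment_id) and explicit NOT NULL columns excluded).
Total: 2 + 7 + 5 = 14.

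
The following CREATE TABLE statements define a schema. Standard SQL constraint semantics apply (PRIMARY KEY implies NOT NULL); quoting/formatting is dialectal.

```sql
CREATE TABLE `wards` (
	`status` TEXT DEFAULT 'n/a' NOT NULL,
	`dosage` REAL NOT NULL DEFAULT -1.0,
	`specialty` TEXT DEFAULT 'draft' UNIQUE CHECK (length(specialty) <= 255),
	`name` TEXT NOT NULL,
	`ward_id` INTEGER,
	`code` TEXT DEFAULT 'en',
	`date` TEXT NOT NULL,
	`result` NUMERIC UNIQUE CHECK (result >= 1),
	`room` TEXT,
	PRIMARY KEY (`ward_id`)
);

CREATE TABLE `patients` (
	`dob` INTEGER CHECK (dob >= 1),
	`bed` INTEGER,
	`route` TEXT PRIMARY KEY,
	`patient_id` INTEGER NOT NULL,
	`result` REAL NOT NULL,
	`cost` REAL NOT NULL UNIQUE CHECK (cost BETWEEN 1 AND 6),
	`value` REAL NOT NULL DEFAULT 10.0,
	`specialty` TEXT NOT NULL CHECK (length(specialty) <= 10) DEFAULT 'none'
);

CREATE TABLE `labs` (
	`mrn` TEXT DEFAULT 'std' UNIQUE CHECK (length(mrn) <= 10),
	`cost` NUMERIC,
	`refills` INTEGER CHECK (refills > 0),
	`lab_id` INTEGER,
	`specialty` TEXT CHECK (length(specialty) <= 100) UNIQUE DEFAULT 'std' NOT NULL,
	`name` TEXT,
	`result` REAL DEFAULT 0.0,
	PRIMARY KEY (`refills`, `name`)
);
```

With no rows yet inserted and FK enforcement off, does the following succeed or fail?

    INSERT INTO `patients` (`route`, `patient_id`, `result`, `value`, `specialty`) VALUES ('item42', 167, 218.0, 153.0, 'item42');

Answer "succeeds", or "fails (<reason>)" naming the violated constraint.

fails (NOT NULL on cost)

cost is omitted from the column list and has no DEFAULT, so it would receive NULL.
But cost is declared NOT NULL.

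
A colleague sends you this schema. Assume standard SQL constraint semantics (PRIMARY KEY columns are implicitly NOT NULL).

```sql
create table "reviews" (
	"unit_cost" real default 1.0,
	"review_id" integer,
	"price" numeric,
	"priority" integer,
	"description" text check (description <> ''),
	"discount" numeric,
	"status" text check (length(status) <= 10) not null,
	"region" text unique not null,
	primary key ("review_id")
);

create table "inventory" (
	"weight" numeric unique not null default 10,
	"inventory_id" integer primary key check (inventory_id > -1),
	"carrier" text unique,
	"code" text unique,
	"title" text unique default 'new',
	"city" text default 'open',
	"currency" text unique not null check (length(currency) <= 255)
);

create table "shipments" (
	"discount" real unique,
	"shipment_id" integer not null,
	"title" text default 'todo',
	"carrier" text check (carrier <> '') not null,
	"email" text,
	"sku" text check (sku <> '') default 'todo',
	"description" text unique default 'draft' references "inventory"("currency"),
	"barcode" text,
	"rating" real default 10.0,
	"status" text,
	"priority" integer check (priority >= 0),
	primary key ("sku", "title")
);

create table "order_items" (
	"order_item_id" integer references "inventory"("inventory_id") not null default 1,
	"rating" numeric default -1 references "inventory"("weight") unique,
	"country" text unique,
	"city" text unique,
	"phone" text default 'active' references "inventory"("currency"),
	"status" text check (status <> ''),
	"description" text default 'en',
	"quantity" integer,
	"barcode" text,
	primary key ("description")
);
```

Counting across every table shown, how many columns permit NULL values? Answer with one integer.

23

reviews: 5 nullable (unit_cost, price, priority, description, discount — PK (review_id) and explicit NOT NULL columns excluded).
inventory: 4 nullable (carrier, code, title, city — PK (inventory_id) and explicit NOT NULL columns excluded).
shipments: 7 nullable (discount, email, description, barcode, rating, status, priority — PK (sku, title) and explicit NOT NULL columns excluded).
order_items: 7 nullable (rating, country, city, phone, status, quantity, barcode — PK (description) and explicit NOT NULL columns excluded).
Total: 5 + 4 + 7 + 7 = 23.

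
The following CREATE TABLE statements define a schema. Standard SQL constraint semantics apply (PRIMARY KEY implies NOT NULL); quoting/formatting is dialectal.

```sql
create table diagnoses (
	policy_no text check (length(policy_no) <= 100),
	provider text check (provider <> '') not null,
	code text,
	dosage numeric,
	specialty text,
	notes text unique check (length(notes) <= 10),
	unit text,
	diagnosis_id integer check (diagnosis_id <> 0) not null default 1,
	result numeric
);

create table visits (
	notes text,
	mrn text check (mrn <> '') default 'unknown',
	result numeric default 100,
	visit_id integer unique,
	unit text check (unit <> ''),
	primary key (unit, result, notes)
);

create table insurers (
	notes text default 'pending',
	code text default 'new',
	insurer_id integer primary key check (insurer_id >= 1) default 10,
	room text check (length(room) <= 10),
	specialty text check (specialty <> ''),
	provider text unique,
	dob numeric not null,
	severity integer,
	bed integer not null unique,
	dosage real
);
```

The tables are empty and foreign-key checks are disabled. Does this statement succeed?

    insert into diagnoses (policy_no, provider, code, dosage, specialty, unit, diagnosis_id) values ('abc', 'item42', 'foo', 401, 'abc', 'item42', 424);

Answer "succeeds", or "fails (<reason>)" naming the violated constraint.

succeeds

NOT NULL columns: diagnosis_id is supplied; provider is supplied.
CHECK constraints: 'abc' satisfies (length(policy_no) <= 100); 'item42' satisfies (provider <> ''); 424 satisfies (diagnosis_id <> 0).
No constraint is violated.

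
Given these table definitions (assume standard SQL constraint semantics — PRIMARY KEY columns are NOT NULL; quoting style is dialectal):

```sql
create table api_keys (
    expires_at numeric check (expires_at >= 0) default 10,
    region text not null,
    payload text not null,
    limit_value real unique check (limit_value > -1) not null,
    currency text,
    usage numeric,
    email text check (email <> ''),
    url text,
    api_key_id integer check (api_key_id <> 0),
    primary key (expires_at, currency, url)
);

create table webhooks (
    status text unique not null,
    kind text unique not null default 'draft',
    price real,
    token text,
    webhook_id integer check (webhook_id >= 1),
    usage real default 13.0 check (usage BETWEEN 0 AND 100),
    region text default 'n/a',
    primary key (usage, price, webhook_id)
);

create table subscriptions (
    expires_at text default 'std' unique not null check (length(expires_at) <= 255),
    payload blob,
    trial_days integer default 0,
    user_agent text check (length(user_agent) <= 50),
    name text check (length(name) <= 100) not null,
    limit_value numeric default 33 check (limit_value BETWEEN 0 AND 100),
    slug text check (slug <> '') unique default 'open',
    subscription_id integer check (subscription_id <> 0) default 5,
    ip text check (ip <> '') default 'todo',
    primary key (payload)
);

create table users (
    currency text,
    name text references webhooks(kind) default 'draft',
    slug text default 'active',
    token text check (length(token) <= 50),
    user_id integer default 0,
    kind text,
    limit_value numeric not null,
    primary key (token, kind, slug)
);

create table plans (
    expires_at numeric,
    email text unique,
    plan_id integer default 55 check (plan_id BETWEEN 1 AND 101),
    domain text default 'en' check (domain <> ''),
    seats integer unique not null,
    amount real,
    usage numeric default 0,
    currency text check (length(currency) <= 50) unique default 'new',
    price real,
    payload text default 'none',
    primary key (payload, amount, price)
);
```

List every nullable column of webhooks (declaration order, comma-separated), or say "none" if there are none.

- status: declared NOT NULL → not nullable.
- kind: declared NOT NULL → not nullable.
- price: part of the PRIMARY KEY, which implies NOT NULL → not nullable.
- token: no NOT NULL constraint applies → nullable.
- webhook_id: part of the PRIMARY KEY, which implies NOT NULL → not nullable.
- usage: part of the PRIMARY KEY, which implies NOT NULL → not nullable.
- region: DEFAULT only fills an omitted column; an explicit NULL is still allowed → nullable.

token, region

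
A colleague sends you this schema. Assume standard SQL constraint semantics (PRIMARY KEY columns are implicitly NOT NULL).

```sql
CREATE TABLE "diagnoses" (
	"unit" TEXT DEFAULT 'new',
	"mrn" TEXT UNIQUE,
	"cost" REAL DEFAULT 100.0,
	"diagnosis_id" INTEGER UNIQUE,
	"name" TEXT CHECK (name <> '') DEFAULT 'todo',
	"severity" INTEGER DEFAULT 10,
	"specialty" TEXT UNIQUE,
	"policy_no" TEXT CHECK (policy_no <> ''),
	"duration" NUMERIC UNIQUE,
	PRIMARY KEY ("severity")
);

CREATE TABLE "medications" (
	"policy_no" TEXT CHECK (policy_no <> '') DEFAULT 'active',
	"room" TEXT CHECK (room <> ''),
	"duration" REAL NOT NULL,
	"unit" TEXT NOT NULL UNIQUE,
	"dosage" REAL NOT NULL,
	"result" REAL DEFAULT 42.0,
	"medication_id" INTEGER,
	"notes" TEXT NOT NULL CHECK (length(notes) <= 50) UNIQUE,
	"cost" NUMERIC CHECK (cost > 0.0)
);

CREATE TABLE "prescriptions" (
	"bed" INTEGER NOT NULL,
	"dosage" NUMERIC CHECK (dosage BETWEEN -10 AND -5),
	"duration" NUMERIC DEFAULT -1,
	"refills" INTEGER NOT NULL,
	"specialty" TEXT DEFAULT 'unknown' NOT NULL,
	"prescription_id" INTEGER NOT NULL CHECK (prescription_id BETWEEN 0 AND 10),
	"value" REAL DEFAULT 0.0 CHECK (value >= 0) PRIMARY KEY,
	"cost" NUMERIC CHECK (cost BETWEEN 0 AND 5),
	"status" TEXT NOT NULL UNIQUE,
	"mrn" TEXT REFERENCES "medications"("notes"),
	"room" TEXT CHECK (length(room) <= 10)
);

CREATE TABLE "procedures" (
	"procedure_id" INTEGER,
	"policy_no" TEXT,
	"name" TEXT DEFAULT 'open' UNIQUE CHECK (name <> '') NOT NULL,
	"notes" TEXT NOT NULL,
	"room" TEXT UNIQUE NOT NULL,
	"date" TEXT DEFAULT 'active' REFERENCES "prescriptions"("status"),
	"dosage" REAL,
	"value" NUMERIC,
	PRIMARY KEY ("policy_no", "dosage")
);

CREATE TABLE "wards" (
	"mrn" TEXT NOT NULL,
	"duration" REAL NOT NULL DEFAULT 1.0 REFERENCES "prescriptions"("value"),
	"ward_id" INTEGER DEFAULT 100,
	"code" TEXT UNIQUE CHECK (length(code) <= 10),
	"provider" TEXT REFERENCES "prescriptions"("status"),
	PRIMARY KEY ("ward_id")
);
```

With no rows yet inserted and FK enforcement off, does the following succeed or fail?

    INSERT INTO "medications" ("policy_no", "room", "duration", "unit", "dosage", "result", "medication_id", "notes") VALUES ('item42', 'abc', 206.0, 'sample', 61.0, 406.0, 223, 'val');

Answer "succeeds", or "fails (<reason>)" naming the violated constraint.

NOT NULL columns: dosage is supplied; duration is supplied; notes is supplied; unit is supplied.
CHECK constraints: 'item42' satisfies (policy_no <> ''); 'abc' satisfies (room <> ''); 'val' satisfies (length(notes) <= 50).
No constraint is violated.

succeeds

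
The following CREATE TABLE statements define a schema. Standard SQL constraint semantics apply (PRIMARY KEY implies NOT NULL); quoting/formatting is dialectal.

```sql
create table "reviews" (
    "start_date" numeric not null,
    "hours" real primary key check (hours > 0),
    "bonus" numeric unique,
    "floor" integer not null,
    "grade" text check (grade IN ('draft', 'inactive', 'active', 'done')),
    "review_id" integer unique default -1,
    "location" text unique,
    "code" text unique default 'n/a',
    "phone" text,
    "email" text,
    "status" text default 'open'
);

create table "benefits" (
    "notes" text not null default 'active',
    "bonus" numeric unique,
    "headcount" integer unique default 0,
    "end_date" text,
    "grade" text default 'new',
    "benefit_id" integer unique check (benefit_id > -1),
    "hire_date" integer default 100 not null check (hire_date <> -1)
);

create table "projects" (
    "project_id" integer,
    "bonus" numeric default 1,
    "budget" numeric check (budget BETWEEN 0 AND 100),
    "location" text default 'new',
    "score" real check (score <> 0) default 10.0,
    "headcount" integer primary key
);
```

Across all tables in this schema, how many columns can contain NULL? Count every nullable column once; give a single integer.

reviews: 8 nullable (bonus, grade, review_id, location, code, phone, email, status — PK (hours) and explicit NOT NULL columns excluded).
benefits: 5 nullable (bonus, headcount, end_date, grade, benefit_id — PK none and explicit NOT NULL columns excluded).
projects: 5 nullable (project_id, bonus, budget, location, score — PK (headcount) and explicit NOT NULL columns excluded).
Total: 8 + 5 + 5 = 18.

18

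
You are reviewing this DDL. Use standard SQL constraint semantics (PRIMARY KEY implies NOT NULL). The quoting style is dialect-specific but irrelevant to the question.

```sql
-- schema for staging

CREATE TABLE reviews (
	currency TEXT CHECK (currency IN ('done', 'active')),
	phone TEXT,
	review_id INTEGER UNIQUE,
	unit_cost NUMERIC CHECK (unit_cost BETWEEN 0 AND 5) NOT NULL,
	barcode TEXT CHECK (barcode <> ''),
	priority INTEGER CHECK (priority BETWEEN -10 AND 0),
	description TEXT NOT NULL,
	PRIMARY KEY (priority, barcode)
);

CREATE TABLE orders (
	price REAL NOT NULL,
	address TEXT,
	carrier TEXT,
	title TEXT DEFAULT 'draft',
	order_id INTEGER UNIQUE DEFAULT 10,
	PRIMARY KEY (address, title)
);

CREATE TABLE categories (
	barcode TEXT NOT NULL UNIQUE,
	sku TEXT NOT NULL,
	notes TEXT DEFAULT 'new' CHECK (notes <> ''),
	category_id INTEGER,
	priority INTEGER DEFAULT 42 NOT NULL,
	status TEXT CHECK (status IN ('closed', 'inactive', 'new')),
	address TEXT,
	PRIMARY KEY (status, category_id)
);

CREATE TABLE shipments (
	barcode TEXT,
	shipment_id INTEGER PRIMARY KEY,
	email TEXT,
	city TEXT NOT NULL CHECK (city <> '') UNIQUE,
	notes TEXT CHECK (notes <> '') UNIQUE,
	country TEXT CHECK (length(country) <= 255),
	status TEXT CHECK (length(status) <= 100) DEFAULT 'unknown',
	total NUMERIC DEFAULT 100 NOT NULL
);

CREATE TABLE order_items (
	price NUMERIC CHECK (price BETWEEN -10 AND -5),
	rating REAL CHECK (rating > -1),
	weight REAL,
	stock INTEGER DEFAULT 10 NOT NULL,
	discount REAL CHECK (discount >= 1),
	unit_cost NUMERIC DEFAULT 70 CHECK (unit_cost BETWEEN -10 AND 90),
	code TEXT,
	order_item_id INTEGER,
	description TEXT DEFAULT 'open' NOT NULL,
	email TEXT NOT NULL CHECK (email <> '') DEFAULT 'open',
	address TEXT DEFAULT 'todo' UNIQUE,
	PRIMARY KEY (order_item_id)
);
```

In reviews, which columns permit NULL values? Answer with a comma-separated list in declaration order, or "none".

currency, phone, review_id

- currency: CHECK does not forbid NULL (a CHECK constraint passes when its expression is NULL) → nullable.
- phone: no NOT NULL constraint applies → nullable.
- review_id: UNIQUE does not imply NOT NULL → nullable.
- unit_cost: declared NOT NULL → not nullable.
- barcode: part of the PRIMARY KEY, which implies NOT NULL → not nullable.
- priority: part of the PRIMARY KEY, which implies NOT NULL → not nullable.
- description: declared NOT NULL → not nullable.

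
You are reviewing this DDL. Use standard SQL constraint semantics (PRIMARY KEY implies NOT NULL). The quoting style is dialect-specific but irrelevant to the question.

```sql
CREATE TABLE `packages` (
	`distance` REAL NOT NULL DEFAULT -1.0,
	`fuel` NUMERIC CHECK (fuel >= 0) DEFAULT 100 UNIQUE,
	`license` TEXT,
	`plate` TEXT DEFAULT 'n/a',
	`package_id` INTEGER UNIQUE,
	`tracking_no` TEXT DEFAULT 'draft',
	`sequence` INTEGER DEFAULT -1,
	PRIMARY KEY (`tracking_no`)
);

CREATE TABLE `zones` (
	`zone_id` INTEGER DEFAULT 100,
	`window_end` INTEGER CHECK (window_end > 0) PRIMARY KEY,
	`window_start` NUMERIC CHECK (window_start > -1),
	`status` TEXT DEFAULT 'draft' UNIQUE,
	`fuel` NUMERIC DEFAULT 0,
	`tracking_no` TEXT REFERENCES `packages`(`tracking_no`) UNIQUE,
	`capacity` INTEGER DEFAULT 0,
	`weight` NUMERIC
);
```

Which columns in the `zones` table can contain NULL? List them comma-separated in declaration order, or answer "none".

zone_id, window_start, status, fuel, tracking_no, capacity, weight

- zone_id: DEFAULT only fills an omitted column; an explicit NULL is still allowed → nullable.
- window_end: part of the PRIMARY KEY, which implies NOT NULL → not nullable.
- window_start: CHECK does not forbid NULL (a CHECK constraint passes when its expression is NULL) → nullable.
- status: UNIQUE does not imply NOT NULL → nullable.
- fuel: DEFAULT only fills an omitted column; an explicit NULL is still allowed → nullable.
- tracking_no: a foreign key column may be NULL unless separately constrained → nullable.
- capacity: DEFAULT only fills an omitted column; an explicit NULL is still allowed → nullable.
- weight: no NOT NULL constraint applies → nullable.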